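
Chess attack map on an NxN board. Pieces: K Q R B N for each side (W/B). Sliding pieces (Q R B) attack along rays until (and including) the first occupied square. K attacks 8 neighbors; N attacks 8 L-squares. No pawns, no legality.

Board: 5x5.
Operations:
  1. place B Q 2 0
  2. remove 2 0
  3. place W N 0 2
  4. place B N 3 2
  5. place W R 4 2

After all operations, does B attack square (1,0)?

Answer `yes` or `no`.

Op 1: place BQ@(2,0)
Op 2: remove (2,0)
Op 3: place WN@(0,2)
Op 4: place BN@(3,2)
Op 5: place WR@(4,2)
Per-piece attacks for B:
  BN@(3,2): attacks (4,4) (2,4) (1,3) (4,0) (2,0) (1,1)
B attacks (1,0): no

Answer: no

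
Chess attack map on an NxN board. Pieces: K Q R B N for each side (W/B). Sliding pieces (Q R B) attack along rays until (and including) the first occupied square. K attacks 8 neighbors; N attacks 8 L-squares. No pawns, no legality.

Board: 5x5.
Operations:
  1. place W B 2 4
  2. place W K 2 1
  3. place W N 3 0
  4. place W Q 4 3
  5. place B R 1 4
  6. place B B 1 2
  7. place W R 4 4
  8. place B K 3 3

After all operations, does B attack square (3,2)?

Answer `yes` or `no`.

Answer: yes

Derivation:
Op 1: place WB@(2,4)
Op 2: place WK@(2,1)
Op 3: place WN@(3,0)
Op 4: place WQ@(4,3)
Op 5: place BR@(1,4)
Op 6: place BB@(1,2)
Op 7: place WR@(4,4)
Op 8: place BK@(3,3)
Per-piece attacks for B:
  BB@(1,2): attacks (2,3) (3,4) (2,1) (0,3) (0,1) [ray(1,-1) blocked at (2,1)]
  BR@(1,4): attacks (1,3) (1,2) (2,4) (0,4) [ray(0,-1) blocked at (1,2); ray(1,0) blocked at (2,4)]
  BK@(3,3): attacks (3,4) (3,2) (4,3) (2,3) (4,4) (4,2) (2,4) (2,2)
B attacks (3,2): yes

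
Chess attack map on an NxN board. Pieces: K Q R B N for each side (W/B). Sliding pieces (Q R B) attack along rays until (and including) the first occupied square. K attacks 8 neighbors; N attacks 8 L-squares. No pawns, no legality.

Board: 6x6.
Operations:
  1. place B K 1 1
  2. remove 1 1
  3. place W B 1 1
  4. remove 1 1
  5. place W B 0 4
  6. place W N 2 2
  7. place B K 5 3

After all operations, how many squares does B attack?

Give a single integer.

Op 1: place BK@(1,1)
Op 2: remove (1,1)
Op 3: place WB@(1,1)
Op 4: remove (1,1)
Op 5: place WB@(0,4)
Op 6: place WN@(2,2)
Op 7: place BK@(5,3)
Per-piece attacks for B:
  BK@(5,3): attacks (5,4) (5,2) (4,3) (4,4) (4,2)
Union (5 distinct): (4,2) (4,3) (4,4) (5,2) (5,4)

Answer: 5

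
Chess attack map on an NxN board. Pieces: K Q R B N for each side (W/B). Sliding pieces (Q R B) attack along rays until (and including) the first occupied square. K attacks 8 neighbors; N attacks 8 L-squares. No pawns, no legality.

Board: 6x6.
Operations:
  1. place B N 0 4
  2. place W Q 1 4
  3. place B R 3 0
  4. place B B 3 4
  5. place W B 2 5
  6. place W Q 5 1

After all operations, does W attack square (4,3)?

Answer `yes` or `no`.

Answer: no

Derivation:
Op 1: place BN@(0,4)
Op 2: place WQ@(1,4)
Op 3: place BR@(3,0)
Op 4: place BB@(3,4)
Op 5: place WB@(2,5)
Op 6: place WQ@(5,1)
Per-piece attacks for W:
  WQ@(1,4): attacks (1,5) (1,3) (1,2) (1,1) (1,0) (2,4) (3,4) (0,4) (2,5) (2,3) (3,2) (4,1) (5,0) (0,5) (0,3) [ray(1,0) blocked at (3,4); ray(-1,0) blocked at (0,4); ray(1,1) blocked at (2,5)]
  WB@(2,5): attacks (3,4) (1,4) [ray(1,-1) blocked at (3,4); ray(-1,-1) blocked at (1,4)]
  WQ@(5,1): attacks (5,2) (5,3) (5,4) (5,5) (5,0) (4,1) (3,1) (2,1) (1,1) (0,1) (4,2) (3,3) (2,4) (1,5) (4,0)
W attacks (4,3): no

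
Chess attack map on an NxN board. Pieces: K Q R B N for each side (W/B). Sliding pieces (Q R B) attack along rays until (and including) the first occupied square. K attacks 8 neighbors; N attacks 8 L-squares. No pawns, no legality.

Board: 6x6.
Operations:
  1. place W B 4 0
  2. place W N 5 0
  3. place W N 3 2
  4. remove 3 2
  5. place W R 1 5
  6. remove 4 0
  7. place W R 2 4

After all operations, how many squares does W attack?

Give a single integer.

Op 1: place WB@(4,0)
Op 2: place WN@(5,0)
Op 3: place WN@(3,2)
Op 4: remove (3,2)
Op 5: place WR@(1,5)
Op 6: remove (4,0)
Op 7: place WR@(2,4)
Per-piece attacks for W:
  WR@(1,5): attacks (1,4) (1,3) (1,2) (1,1) (1,0) (2,5) (3,5) (4,5) (5,5) (0,5)
  WR@(2,4): attacks (2,5) (2,3) (2,2) (2,1) (2,0) (3,4) (4,4) (5,4) (1,4) (0,4)
  WN@(5,0): attacks (4,2) (3,1)
Union (20 distinct): (0,4) (0,5) (1,0) (1,1) (1,2) (1,3) (1,4) (2,0) (2,1) (2,2) (2,3) (2,5) (3,1) (3,4) (3,5) (4,2) (4,4) (4,5) (5,4) (5,5)

Answer: 20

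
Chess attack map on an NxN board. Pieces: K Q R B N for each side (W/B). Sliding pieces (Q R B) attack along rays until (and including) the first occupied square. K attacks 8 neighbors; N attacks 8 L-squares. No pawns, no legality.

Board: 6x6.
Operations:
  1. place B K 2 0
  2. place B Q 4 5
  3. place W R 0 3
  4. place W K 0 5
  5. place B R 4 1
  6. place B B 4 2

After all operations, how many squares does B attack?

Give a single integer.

Op 1: place BK@(2,0)
Op 2: place BQ@(4,5)
Op 3: place WR@(0,3)
Op 4: place WK@(0,5)
Op 5: place BR@(4,1)
Op 6: place BB@(4,2)
Per-piece attacks for B:
  BK@(2,0): attacks (2,1) (3,0) (1,0) (3,1) (1,1)
  BR@(4,1): attacks (4,2) (4,0) (5,1) (3,1) (2,1) (1,1) (0,1) [ray(0,1) blocked at (4,2)]
  BB@(4,2): attacks (5,3) (5,1) (3,3) (2,4) (1,5) (3,1) (2,0) [ray(-1,-1) blocked at (2,0)]
  BQ@(4,5): attacks (4,4) (4,3) (4,2) (5,5) (3,5) (2,5) (1,5) (0,5) (5,4) (3,4) (2,3) (1,2) (0,1) [ray(0,-1) blocked at (4,2); ray(-1,0) blocked at (0,5)]
Union (24 distinct): (0,1) (0,5) (1,0) (1,1) (1,2) (1,5) (2,0) (2,1) (2,3) (2,4) (2,5) (3,0) (3,1) (3,3) (3,4) (3,5) (4,0) (4,2) (4,3) (4,4) (5,1) (5,3) (5,4) (5,5)

Answer: 24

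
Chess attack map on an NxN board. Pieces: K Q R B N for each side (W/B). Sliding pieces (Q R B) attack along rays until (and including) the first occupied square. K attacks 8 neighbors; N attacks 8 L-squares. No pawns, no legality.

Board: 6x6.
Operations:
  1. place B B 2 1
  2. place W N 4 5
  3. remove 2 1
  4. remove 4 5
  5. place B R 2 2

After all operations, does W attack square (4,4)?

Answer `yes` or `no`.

Op 1: place BB@(2,1)
Op 2: place WN@(4,5)
Op 3: remove (2,1)
Op 4: remove (4,5)
Op 5: place BR@(2,2)
Per-piece attacks for W:
W attacks (4,4): no

Answer: no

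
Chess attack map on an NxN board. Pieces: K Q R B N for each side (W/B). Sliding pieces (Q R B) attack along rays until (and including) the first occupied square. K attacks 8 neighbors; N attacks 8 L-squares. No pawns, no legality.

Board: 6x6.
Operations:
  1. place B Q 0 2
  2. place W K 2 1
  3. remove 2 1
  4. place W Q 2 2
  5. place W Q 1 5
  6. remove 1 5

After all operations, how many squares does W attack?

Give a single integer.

Answer: 19

Derivation:
Op 1: place BQ@(0,2)
Op 2: place WK@(2,1)
Op 3: remove (2,1)
Op 4: place WQ@(2,2)
Op 5: place WQ@(1,5)
Op 6: remove (1,5)
Per-piece attacks for W:
  WQ@(2,2): attacks (2,3) (2,4) (2,5) (2,1) (2,0) (3,2) (4,2) (5,2) (1,2) (0,2) (3,3) (4,4) (5,5) (3,1) (4,0) (1,3) (0,4) (1,1) (0,0) [ray(-1,0) blocked at (0,2)]
Union (19 distinct): (0,0) (0,2) (0,4) (1,1) (1,2) (1,3) (2,0) (2,1) (2,3) (2,4) (2,5) (3,1) (3,2) (3,3) (4,0) (4,2) (4,4) (5,2) (5,5)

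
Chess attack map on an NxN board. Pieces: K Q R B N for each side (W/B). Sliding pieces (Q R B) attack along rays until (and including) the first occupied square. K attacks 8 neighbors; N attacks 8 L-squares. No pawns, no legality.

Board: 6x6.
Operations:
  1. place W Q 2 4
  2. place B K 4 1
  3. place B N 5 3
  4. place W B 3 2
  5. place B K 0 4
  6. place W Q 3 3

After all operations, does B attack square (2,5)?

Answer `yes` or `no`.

Answer: no

Derivation:
Op 1: place WQ@(2,4)
Op 2: place BK@(4,1)
Op 3: place BN@(5,3)
Op 4: place WB@(3,2)
Op 5: place BK@(0,4)
Op 6: place WQ@(3,3)
Per-piece attacks for B:
  BK@(0,4): attacks (0,5) (0,3) (1,4) (1,5) (1,3)
  BK@(4,1): attacks (4,2) (4,0) (5,1) (3,1) (5,2) (5,0) (3,2) (3,0)
  BN@(5,3): attacks (4,5) (3,4) (4,1) (3,2)
B attacks (2,5): no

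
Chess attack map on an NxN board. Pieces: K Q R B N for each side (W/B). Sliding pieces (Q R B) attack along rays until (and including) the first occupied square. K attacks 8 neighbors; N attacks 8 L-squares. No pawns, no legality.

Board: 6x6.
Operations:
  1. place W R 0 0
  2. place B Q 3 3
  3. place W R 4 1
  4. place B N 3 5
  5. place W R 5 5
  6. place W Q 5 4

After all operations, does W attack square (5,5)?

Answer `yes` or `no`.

Op 1: place WR@(0,0)
Op 2: place BQ@(3,3)
Op 3: place WR@(4,1)
Op 4: place BN@(3,5)
Op 5: place WR@(5,5)
Op 6: place WQ@(5,4)
Per-piece attacks for W:
  WR@(0,0): attacks (0,1) (0,2) (0,3) (0,4) (0,5) (1,0) (2,0) (3,0) (4,0) (5,0)
  WR@(4,1): attacks (4,2) (4,3) (4,4) (4,5) (4,0) (5,1) (3,1) (2,1) (1,1) (0,1)
  WQ@(5,4): attacks (5,5) (5,3) (5,2) (5,1) (5,0) (4,4) (3,4) (2,4) (1,4) (0,4) (4,5) (4,3) (3,2) (2,1) (1,0) [ray(0,1) blocked at (5,5)]
  WR@(5,5): attacks (5,4) (4,5) (3,5) [ray(0,-1) blocked at (5,4); ray(-1,0) blocked at (3,5)]
W attacks (5,5): yes

Answer: yes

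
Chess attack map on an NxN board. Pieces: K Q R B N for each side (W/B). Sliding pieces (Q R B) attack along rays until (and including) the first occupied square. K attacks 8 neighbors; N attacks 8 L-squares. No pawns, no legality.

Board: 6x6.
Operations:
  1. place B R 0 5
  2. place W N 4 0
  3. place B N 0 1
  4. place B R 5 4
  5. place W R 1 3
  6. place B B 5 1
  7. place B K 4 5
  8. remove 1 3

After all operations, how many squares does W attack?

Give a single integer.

Answer: 3

Derivation:
Op 1: place BR@(0,5)
Op 2: place WN@(4,0)
Op 3: place BN@(0,1)
Op 4: place BR@(5,4)
Op 5: place WR@(1,3)
Op 6: place BB@(5,1)
Op 7: place BK@(4,5)
Op 8: remove (1,3)
Per-piece attacks for W:
  WN@(4,0): attacks (5,2) (3,2) (2,1)
Union (3 distinct): (2,1) (3,2) (5,2)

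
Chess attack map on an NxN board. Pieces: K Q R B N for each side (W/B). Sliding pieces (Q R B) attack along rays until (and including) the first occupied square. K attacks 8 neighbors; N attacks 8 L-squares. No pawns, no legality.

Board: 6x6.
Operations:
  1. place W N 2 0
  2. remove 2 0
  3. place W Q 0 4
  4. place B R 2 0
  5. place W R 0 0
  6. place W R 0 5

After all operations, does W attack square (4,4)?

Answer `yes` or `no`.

Op 1: place WN@(2,0)
Op 2: remove (2,0)
Op 3: place WQ@(0,4)
Op 4: place BR@(2,0)
Op 5: place WR@(0,0)
Op 6: place WR@(0,5)
Per-piece attacks for W:
  WR@(0,0): attacks (0,1) (0,2) (0,3) (0,4) (1,0) (2,0) [ray(0,1) blocked at (0,4); ray(1,0) blocked at (2,0)]
  WQ@(0,4): attacks (0,5) (0,3) (0,2) (0,1) (0,0) (1,4) (2,4) (3,4) (4,4) (5,4) (1,5) (1,3) (2,2) (3,1) (4,0) [ray(0,1) blocked at (0,5); ray(0,-1) blocked at (0,0)]
  WR@(0,5): attacks (0,4) (1,5) (2,5) (3,5) (4,5) (5,5) [ray(0,-1) blocked at (0,4)]
W attacks (4,4): yes

Answer: yes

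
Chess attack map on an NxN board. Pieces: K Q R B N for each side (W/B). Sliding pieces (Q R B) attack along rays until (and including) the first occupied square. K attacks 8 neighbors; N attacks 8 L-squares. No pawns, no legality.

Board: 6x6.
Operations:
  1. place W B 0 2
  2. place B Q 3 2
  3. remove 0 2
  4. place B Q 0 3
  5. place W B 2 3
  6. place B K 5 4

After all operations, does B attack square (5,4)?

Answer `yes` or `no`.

Op 1: place WB@(0,2)
Op 2: place BQ@(3,2)
Op 3: remove (0,2)
Op 4: place BQ@(0,3)
Op 5: place WB@(2,3)
Op 6: place BK@(5,4)
Per-piece attacks for B:
  BQ@(0,3): attacks (0,4) (0,5) (0,2) (0,1) (0,0) (1,3) (2,3) (1,4) (2,5) (1,2) (2,1) (3,0) [ray(1,0) blocked at (2,3)]
  BQ@(3,2): attacks (3,3) (3,4) (3,5) (3,1) (3,0) (4,2) (5,2) (2,2) (1,2) (0,2) (4,3) (5,4) (4,1) (5,0) (2,3) (2,1) (1,0) [ray(1,1) blocked at (5,4); ray(-1,1) blocked at (2,3)]
  BK@(5,4): attacks (5,5) (5,3) (4,4) (4,5) (4,3)
B attacks (5,4): yes

Answer: yes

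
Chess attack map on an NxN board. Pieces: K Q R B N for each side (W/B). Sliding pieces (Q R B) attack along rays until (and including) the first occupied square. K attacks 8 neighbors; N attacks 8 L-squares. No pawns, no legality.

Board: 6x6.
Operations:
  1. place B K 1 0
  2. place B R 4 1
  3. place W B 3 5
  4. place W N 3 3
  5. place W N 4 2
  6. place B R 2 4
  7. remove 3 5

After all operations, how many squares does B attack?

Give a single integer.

Answer: 17

Derivation:
Op 1: place BK@(1,0)
Op 2: place BR@(4,1)
Op 3: place WB@(3,5)
Op 4: place WN@(3,3)
Op 5: place WN@(4,2)
Op 6: place BR@(2,4)
Op 7: remove (3,5)
Per-piece attacks for B:
  BK@(1,0): attacks (1,1) (2,0) (0,0) (2,1) (0,1)
  BR@(2,4): attacks (2,5) (2,3) (2,2) (2,1) (2,0) (3,4) (4,4) (5,4) (1,4) (0,4)
  BR@(4,1): attacks (4,2) (4,0) (5,1) (3,1) (2,1) (1,1) (0,1) [ray(0,1) blocked at (4,2)]
Union (17 distinct): (0,0) (0,1) (0,4) (1,1) (1,4) (2,0) (2,1) (2,2) (2,3) (2,5) (3,1) (3,4) (4,0) (4,2) (4,4) (5,1) (5,4)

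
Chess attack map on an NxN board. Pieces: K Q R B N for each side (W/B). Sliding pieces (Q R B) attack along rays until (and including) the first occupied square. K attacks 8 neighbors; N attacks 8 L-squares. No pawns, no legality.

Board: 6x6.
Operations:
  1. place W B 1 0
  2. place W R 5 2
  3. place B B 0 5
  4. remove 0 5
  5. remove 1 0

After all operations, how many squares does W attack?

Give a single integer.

Op 1: place WB@(1,0)
Op 2: place WR@(5,2)
Op 3: place BB@(0,5)
Op 4: remove (0,5)
Op 5: remove (1,0)
Per-piece attacks for W:
  WR@(5,2): attacks (5,3) (5,4) (5,5) (5,1) (5,0) (4,2) (3,2) (2,2) (1,2) (0,2)
Union (10 distinct): (0,2) (1,2) (2,2) (3,2) (4,2) (5,0) (5,1) (5,3) (5,4) (5,5)

Answer: 10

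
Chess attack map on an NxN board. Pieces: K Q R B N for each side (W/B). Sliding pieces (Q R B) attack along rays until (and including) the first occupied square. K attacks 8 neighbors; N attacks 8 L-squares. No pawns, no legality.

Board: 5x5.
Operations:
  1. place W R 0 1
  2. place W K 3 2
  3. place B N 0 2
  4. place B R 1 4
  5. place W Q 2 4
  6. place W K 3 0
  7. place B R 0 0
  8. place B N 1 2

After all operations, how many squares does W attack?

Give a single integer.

Op 1: place WR@(0,1)
Op 2: place WK@(3,2)
Op 3: place BN@(0,2)
Op 4: place BR@(1,4)
Op 5: place WQ@(2,4)
Op 6: place WK@(3,0)
Op 7: place BR@(0,0)
Op 8: place BN@(1,2)
Per-piece attacks for W:
  WR@(0,1): attacks (0,2) (0,0) (1,1) (2,1) (3,1) (4,1) [ray(0,1) blocked at (0,2); ray(0,-1) blocked at (0,0)]
  WQ@(2,4): attacks (2,3) (2,2) (2,1) (2,0) (3,4) (4,4) (1,4) (3,3) (4,2) (1,3) (0,2) [ray(-1,0) blocked at (1,4); ray(-1,-1) blocked at (0,2)]
  WK@(3,0): attacks (3,1) (4,0) (2,0) (4,1) (2,1)
  WK@(3,2): attacks (3,3) (3,1) (4,2) (2,2) (4,3) (4,1) (2,3) (2,1)
Union (17 distinct): (0,0) (0,2) (1,1) (1,3) (1,4) (2,0) (2,1) (2,2) (2,3) (3,1) (3,3) (3,4) (4,0) (4,1) (4,2) (4,3) (4,4)

Answer: 17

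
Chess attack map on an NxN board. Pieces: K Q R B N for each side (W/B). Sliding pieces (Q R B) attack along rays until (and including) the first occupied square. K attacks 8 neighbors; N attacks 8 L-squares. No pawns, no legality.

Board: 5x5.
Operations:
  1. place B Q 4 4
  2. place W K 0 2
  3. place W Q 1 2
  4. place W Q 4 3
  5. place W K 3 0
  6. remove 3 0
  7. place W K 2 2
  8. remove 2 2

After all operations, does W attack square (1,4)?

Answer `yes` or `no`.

Op 1: place BQ@(4,4)
Op 2: place WK@(0,2)
Op 3: place WQ@(1,2)
Op 4: place WQ@(4,3)
Op 5: place WK@(3,0)
Op 6: remove (3,0)
Op 7: place WK@(2,2)
Op 8: remove (2,2)
Per-piece attacks for W:
  WK@(0,2): attacks (0,3) (0,1) (1,2) (1,3) (1,1)
  WQ@(1,2): attacks (1,3) (1,4) (1,1) (1,0) (2,2) (3,2) (4,2) (0,2) (2,3) (3,4) (2,1) (3,0) (0,3) (0,1) [ray(-1,0) blocked at (0,2)]
  WQ@(4,3): attacks (4,4) (4,2) (4,1) (4,0) (3,3) (2,3) (1,3) (0,3) (3,4) (3,2) (2,1) (1,0) [ray(0,1) blocked at (4,4)]
W attacks (1,4): yes

Answer: yes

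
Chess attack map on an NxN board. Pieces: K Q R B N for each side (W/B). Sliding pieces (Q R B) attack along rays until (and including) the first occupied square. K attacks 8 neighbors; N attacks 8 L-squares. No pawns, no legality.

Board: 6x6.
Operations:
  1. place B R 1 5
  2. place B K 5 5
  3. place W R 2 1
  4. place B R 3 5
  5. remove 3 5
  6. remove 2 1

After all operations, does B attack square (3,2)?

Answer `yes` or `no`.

Answer: no

Derivation:
Op 1: place BR@(1,5)
Op 2: place BK@(5,5)
Op 3: place WR@(2,1)
Op 4: place BR@(3,5)
Op 5: remove (3,5)
Op 6: remove (2,1)
Per-piece attacks for B:
  BR@(1,5): attacks (1,4) (1,3) (1,2) (1,1) (1,0) (2,5) (3,5) (4,5) (5,5) (0,5) [ray(1,0) blocked at (5,5)]
  BK@(5,5): attacks (5,4) (4,5) (4,4)
B attacks (3,2): no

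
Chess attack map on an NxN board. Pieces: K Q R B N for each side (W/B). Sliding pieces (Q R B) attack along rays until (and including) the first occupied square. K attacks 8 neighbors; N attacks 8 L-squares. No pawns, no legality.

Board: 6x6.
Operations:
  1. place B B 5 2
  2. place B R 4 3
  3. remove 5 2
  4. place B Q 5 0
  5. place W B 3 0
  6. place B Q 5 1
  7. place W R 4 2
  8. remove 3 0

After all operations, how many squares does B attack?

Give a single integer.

Op 1: place BB@(5,2)
Op 2: place BR@(4,3)
Op 3: remove (5,2)
Op 4: place BQ@(5,0)
Op 5: place WB@(3,0)
Op 6: place BQ@(5,1)
Op 7: place WR@(4,2)
Op 8: remove (3,0)
Per-piece attacks for B:
  BR@(4,3): attacks (4,4) (4,5) (4,2) (5,3) (3,3) (2,3) (1,3) (0,3) [ray(0,-1) blocked at (4,2)]
  BQ@(5,0): attacks (5,1) (4,0) (3,0) (2,0) (1,0) (0,0) (4,1) (3,2) (2,3) (1,4) (0,5) [ray(0,1) blocked at (5,1)]
  BQ@(5,1): attacks (5,2) (5,3) (5,4) (5,5) (5,0) (4,1) (3,1) (2,1) (1,1) (0,1) (4,2) (4,0) [ray(0,-1) blocked at (5,0); ray(-1,1) blocked at (4,2)]
Union (26 distinct): (0,0) (0,1) (0,3) (0,5) (1,0) (1,1) (1,3) (1,4) (2,0) (2,1) (2,3) (3,0) (3,1) (3,2) (3,3) (4,0) (4,1) (4,2) (4,4) (4,5) (5,0) (5,1) (5,2) (5,3) (5,4) (5,5)

Answer: 26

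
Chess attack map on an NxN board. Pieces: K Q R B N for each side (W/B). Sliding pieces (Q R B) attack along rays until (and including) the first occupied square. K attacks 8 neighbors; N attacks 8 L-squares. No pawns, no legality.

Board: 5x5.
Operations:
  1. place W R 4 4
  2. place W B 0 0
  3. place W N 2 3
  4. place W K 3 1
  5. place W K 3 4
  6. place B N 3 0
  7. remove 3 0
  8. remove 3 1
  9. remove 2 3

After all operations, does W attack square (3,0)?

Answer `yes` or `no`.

Answer: no

Derivation:
Op 1: place WR@(4,4)
Op 2: place WB@(0,0)
Op 3: place WN@(2,3)
Op 4: place WK@(3,1)
Op 5: place WK@(3,4)
Op 6: place BN@(3,0)
Op 7: remove (3,0)
Op 8: remove (3,1)
Op 9: remove (2,3)
Per-piece attacks for W:
  WB@(0,0): attacks (1,1) (2,2) (3,3) (4,4) [ray(1,1) blocked at (4,4)]
  WK@(3,4): attacks (3,3) (4,4) (2,4) (4,3) (2,3)
  WR@(4,4): attacks (4,3) (4,2) (4,1) (4,0) (3,4) [ray(-1,0) blocked at (3,4)]
W attacks (3,0): no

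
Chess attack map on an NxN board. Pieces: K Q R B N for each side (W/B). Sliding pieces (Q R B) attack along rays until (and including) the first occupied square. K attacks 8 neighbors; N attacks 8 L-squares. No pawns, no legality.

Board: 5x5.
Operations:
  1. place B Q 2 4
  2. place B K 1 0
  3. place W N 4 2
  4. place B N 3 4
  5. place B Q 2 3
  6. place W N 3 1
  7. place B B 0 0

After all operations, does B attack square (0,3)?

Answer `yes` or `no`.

Answer: yes

Derivation:
Op 1: place BQ@(2,4)
Op 2: place BK@(1,0)
Op 3: place WN@(4,2)
Op 4: place BN@(3,4)
Op 5: place BQ@(2,3)
Op 6: place WN@(3,1)
Op 7: place BB@(0,0)
Per-piece attacks for B:
  BB@(0,0): attacks (1,1) (2,2) (3,3) (4,4)
  BK@(1,0): attacks (1,1) (2,0) (0,0) (2,1) (0,1)
  BQ@(2,3): attacks (2,4) (2,2) (2,1) (2,0) (3,3) (4,3) (1,3) (0,3) (3,4) (3,2) (4,1) (1,4) (1,2) (0,1) [ray(0,1) blocked at (2,4); ray(1,1) blocked at (3,4)]
  BQ@(2,4): attacks (2,3) (3,4) (1,4) (0,4) (3,3) (4,2) (1,3) (0,2) [ray(0,-1) blocked at (2,3); ray(1,0) blocked at (3,4); ray(1,-1) blocked at (4,2)]
  BN@(3,4): attacks (4,2) (2,2) (1,3)
B attacks (0,3): yes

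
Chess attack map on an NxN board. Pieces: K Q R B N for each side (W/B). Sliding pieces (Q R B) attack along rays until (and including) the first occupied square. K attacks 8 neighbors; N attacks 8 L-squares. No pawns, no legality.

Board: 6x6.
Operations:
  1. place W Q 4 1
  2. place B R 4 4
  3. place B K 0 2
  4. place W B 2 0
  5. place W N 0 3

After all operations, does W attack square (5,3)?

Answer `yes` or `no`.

Answer: yes

Derivation:
Op 1: place WQ@(4,1)
Op 2: place BR@(4,4)
Op 3: place BK@(0,2)
Op 4: place WB@(2,0)
Op 5: place WN@(0,3)
Per-piece attacks for W:
  WN@(0,3): attacks (1,5) (2,4) (1,1) (2,2)
  WB@(2,0): attacks (3,1) (4,2) (5,3) (1,1) (0,2) [ray(-1,1) blocked at (0,2)]
  WQ@(4,1): attacks (4,2) (4,3) (4,4) (4,0) (5,1) (3,1) (2,1) (1,1) (0,1) (5,2) (5,0) (3,2) (2,3) (1,4) (0,5) (3,0) [ray(0,1) blocked at (4,4)]
W attacks (5,3): yes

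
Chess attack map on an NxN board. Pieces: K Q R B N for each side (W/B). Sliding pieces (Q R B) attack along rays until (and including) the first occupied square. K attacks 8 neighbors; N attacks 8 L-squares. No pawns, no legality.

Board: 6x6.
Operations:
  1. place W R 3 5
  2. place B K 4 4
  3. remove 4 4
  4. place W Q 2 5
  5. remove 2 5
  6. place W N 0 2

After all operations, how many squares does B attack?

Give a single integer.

Op 1: place WR@(3,5)
Op 2: place BK@(4,4)
Op 3: remove (4,4)
Op 4: place WQ@(2,5)
Op 5: remove (2,5)
Op 6: place WN@(0,2)
Per-piece attacks for B:
Union (0 distinct): (none)

Answer: 0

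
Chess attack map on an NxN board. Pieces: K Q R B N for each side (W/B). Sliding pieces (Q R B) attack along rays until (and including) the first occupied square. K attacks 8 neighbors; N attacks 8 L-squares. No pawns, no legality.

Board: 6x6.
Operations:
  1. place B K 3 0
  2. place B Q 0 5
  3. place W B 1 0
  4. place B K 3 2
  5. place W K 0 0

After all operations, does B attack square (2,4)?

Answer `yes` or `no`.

Answer: no

Derivation:
Op 1: place BK@(3,0)
Op 2: place BQ@(0,5)
Op 3: place WB@(1,0)
Op 4: place BK@(3,2)
Op 5: place WK@(0,0)
Per-piece attacks for B:
  BQ@(0,5): attacks (0,4) (0,3) (0,2) (0,1) (0,0) (1,5) (2,5) (3,5) (4,5) (5,5) (1,4) (2,3) (3,2) [ray(0,-1) blocked at (0,0); ray(1,-1) blocked at (3,2)]
  BK@(3,0): attacks (3,1) (4,0) (2,0) (4,1) (2,1)
  BK@(3,2): attacks (3,3) (3,1) (4,2) (2,2) (4,3) (4,1) (2,3) (2,1)
B attacks (2,4): no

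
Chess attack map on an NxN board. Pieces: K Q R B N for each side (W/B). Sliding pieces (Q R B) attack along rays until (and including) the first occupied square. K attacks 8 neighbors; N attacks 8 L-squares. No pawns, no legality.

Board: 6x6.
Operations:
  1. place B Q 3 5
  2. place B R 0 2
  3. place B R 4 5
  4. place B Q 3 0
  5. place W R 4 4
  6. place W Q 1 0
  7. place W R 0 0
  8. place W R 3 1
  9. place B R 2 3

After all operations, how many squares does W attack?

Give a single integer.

Answer: 25

Derivation:
Op 1: place BQ@(3,5)
Op 2: place BR@(0,2)
Op 3: place BR@(4,5)
Op 4: place BQ@(3,0)
Op 5: place WR@(4,4)
Op 6: place WQ@(1,0)
Op 7: place WR@(0,0)
Op 8: place WR@(3,1)
Op 9: place BR@(2,3)
Per-piece attacks for W:
  WR@(0,0): attacks (0,1) (0,2) (1,0) [ray(0,1) blocked at (0,2); ray(1,0) blocked at (1,0)]
  WQ@(1,0): attacks (1,1) (1,2) (1,3) (1,4) (1,5) (2,0) (3,0) (0,0) (2,1) (3,2) (4,3) (5,4) (0,1) [ray(1,0) blocked at (3,0); ray(-1,0) blocked at (0,0)]
  WR@(3,1): attacks (3,2) (3,3) (3,4) (3,5) (3,0) (4,1) (5,1) (2,1) (1,1) (0,1) [ray(0,1) blocked at (3,5); ray(0,-1) blocked at (3,0)]
  WR@(4,4): attacks (4,5) (4,3) (4,2) (4,1) (4,0) (5,4) (3,4) (2,4) (1,4) (0,4) [ray(0,1) blocked at (4,5)]
Union (25 distinct): (0,0) (0,1) (0,2) (0,4) (1,0) (1,1) (1,2) (1,3) (1,4) (1,5) (2,0) (2,1) (2,4) (3,0) (3,2) (3,3) (3,4) (3,5) (4,0) (4,1) (4,2) (4,3) (4,5) (5,1) (5,4)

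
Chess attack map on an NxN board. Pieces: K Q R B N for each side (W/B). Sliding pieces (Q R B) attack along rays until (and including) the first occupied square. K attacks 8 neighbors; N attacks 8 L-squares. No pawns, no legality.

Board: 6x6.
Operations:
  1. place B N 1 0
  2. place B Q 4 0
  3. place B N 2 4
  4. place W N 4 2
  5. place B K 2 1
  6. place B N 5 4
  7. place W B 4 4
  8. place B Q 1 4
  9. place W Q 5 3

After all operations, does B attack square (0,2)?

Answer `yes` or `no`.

Answer: yes

Derivation:
Op 1: place BN@(1,0)
Op 2: place BQ@(4,0)
Op 3: place BN@(2,4)
Op 4: place WN@(4,2)
Op 5: place BK@(2,1)
Op 6: place BN@(5,4)
Op 7: place WB@(4,4)
Op 8: place BQ@(1,4)
Op 9: place WQ@(5,3)
Per-piece attacks for B:
  BN@(1,0): attacks (2,2) (3,1) (0,2)
  BQ@(1,4): attacks (1,5) (1,3) (1,2) (1,1) (1,0) (2,4) (0,4) (2,5) (2,3) (3,2) (4,1) (5,0) (0,5) (0,3) [ray(0,-1) blocked at (1,0); ray(1,0) blocked at (2,4)]
  BK@(2,1): attacks (2,2) (2,0) (3,1) (1,1) (3,2) (3,0) (1,2) (1,0)
  BN@(2,4): attacks (4,5) (0,5) (3,2) (4,3) (1,2) (0,3)
  BQ@(4,0): attacks (4,1) (4,2) (5,0) (3,0) (2,0) (1,0) (5,1) (3,1) (2,2) (1,3) (0,4) [ray(0,1) blocked at (4,2); ray(-1,0) blocked at (1,0)]
  BN@(5,4): attacks (3,5) (4,2) (3,3)
B attacks (0,2): yes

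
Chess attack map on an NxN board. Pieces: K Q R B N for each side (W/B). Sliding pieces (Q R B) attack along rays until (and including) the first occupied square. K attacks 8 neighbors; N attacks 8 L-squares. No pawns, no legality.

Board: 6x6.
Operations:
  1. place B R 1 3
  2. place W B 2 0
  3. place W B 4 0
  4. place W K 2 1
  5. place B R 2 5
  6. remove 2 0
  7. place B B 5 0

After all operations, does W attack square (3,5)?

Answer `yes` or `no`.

Answer: no

Derivation:
Op 1: place BR@(1,3)
Op 2: place WB@(2,0)
Op 3: place WB@(4,0)
Op 4: place WK@(2,1)
Op 5: place BR@(2,5)
Op 6: remove (2,0)
Op 7: place BB@(5,0)
Per-piece attacks for W:
  WK@(2,1): attacks (2,2) (2,0) (3,1) (1,1) (3,2) (3,0) (1,2) (1,0)
  WB@(4,0): attacks (5,1) (3,1) (2,2) (1,3) [ray(-1,1) blocked at (1,3)]
W attacks (3,5): no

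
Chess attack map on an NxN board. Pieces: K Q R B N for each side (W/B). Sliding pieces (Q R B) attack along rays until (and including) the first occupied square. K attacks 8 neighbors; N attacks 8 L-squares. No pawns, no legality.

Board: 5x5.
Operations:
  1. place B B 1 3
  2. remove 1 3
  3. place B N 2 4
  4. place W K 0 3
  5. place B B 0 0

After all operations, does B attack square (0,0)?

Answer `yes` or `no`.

Answer: no

Derivation:
Op 1: place BB@(1,3)
Op 2: remove (1,3)
Op 3: place BN@(2,4)
Op 4: place WK@(0,3)
Op 5: place BB@(0,0)
Per-piece attacks for B:
  BB@(0,0): attacks (1,1) (2,2) (3,3) (4,4)
  BN@(2,4): attacks (3,2) (4,3) (1,2) (0,3)
B attacks (0,0): no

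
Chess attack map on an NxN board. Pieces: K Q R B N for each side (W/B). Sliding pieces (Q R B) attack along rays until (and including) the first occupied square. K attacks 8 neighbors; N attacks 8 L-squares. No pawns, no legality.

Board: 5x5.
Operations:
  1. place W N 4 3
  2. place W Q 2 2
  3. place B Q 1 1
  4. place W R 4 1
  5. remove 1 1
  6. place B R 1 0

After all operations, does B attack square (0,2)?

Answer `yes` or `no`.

Op 1: place WN@(4,3)
Op 2: place WQ@(2,2)
Op 3: place BQ@(1,1)
Op 4: place WR@(4,1)
Op 5: remove (1,1)
Op 6: place BR@(1,0)
Per-piece attacks for B:
  BR@(1,0): attacks (1,1) (1,2) (1,3) (1,4) (2,0) (3,0) (4,0) (0,0)
B attacks (0,2): no

Answer: no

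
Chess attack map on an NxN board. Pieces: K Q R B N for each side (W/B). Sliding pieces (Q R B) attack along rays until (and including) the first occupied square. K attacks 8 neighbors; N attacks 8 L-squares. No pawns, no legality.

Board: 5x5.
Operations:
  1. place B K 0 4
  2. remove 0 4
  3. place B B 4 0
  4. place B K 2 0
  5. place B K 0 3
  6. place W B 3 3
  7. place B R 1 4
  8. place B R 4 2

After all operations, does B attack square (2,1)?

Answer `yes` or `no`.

Answer: yes

Derivation:
Op 1: place BK@(0,4)
Op 2: remove (0,4)
Op 3: place BB@(4,0)
Op 4: place BK@(2,0)
Op 5: place BK@(0,3)
Op 6: place WB@(3,3)
Op 7: place BR@(1,4)
Op 8: place BR@(4,2)
Per-piece attacks for B:
  BK@(0,3): attacks (0,4) (0,2) (1,3) (1,4) (1,2)
  BR@(1,4): attacks (1,3) (1,2) (1,1) (1,0) (2,4) (3,4) (4,4) (0,4)
  BK@(2,0): attacks (2,1) (3,0) (1,0) (3,1) (1,1)
  BB@(4,0): attacks (3,1) (2,2) (1,3) (0,4)
  BR@(4,2): attacks (4,3) (4,4) (4,1) (4,0) (3,2) (2,2) (1,2) (0,2) [ray(0,-1) blocked at (4,0)]
B attacks (2,1): yes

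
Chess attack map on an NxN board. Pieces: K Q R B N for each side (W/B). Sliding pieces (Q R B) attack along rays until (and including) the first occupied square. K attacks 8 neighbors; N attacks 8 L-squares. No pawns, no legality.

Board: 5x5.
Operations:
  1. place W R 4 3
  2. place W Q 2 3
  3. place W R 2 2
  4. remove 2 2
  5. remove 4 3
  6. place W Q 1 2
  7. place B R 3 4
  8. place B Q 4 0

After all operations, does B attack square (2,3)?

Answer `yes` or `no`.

Answer: no

Derivation:
Op 1: place WR@(4,3)
Op 2: place WQ@(2,3)
Op 3: place WR@(2,2)
Op 4: remove (2,2)
Op 5: remove (4,3)
Op 6: place WQ@(1,2)
Op 7: place BR@(3,4)
Op 8: place BQ@(4,0)
Per-piece attacks for B:
  BR@(3,4): attacks (3,3) (3,2) (3,1) (3,0) (4,4) (2,4) (1,4) (0,4)
  BQ@(4,0): attacks (4,1) (4,2) (4,3) (4,4) (3,0) (2,0) (1,0) (0,0) (3,1) (2,2) (1,3) (0,4)
B attacks (2,3): no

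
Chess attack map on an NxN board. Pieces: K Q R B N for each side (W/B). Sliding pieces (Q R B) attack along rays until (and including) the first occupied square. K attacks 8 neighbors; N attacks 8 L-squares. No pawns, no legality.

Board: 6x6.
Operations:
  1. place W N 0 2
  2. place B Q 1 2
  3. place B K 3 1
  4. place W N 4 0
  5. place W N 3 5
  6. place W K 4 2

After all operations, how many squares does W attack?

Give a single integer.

Op 1: place WN@(0,2)
Op 2: place BQ@(1,2)
Op 3: place BK@(3,1)
Op 4: place WN@(4,0)
Op 5: place WN@(3,5)
Op 6: place WK@(4,2)
Per-piece attacks for W:
  WN@(0,2): attacks (1,4) (2,3) (1,0) (2,1)
  WN@(3,5): attacks (4,3) (5,4) (2,3) (1,4)
  WN@(4,0): attacks (5,2) (3,2) (2,1)
  WK@(4,2): attacks (4,3) (4,1) (5,2) (3,2) (5,3) (5,1) (3,3) (3,1)
Union (13 distinct): (1,0) (1,4) (2,1) (2,3) (3,1) (3,2) (3,3) (4,1) (4,3) (5,1) (5,2) (5,3) (5,4)

Answer: 13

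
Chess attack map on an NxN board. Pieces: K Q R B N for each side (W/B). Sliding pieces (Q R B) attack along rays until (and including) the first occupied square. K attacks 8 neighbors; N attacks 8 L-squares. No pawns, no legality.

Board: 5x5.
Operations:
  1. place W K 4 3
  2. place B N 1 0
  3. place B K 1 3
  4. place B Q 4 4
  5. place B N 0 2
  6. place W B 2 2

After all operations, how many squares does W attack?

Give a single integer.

Answer: 10

Derivation:
Op 1: place WK@(4,3)
Op 2: place BN@(1,0)
Op 3: place BK@(1,3)
Op 4: place BQ@(4,4)
Op 5: place BN@(0,2)
Op 6: place WB@(2,2)
Per-piece attacks for W:
  WB@(2,2): attacks (3,3) (4,4) (3,1) (4,0) (1,3) (1,1) (0,0) [ray(1,1) blocked at (4,4); ray(-1,1) blocked at (1,3)]
  WK@(4,3): attacks (4,4) (4,2) (3,3) (3,4) (3,2)
Union (10 distinct): (0,0) (1,1) (1,3) (3,1) (3,2) (3,3) (3,4) (4,0) (4,2) (4,4)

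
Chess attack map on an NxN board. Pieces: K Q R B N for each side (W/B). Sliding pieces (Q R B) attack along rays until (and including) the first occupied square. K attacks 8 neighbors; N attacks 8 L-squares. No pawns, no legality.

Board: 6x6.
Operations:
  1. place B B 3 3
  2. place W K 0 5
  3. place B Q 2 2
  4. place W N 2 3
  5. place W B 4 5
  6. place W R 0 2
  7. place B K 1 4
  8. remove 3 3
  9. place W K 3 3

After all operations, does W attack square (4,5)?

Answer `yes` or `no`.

Op 1: place BB@(3,3)
Op 2: place WK@(0,5)
Op 3: place BQ@(2,2)
Op 4: place WN@(2,3)
Op 5: place WB@(4,5)
Op 6: place WR@(0,2)
Op 7: place BK@(1,4)
Op 8: remove (3,3)
Op 9: place WK@(3,3)
Per-piece attacks for W:
  WR@(0,2): attacks (0,3) (0,4) (0,5) (0,1) (0,0) (1,2) (2,2) [ray(0,1) blocked at (0,5); ray(1,0) blocked at (2,2)]
  WK@(0,5): attacks (0,4) (1,5) (1,4)
  WN@(2,3): attacks (3,5) (4,4) (1,5) (0,4) (3,1) (4,2) (1,1) (0,2)
  WK@(3,3): attacks (3,4) (3,2) (4,3) (2,3) (4,4) (4,2) (2,4) (2,2)
  WB@(4,5): attacks (5,4) (3,4) (2,3) [ray(-1,-1) blocked at (2,3)]
W attacks (4,5): no

Answer: no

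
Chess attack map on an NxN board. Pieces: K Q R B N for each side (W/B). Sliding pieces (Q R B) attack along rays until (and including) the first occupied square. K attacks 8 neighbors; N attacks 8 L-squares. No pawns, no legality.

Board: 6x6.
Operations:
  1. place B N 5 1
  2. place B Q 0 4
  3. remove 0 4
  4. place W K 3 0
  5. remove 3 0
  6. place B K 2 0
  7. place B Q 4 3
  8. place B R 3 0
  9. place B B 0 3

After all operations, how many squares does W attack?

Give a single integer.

Answer: 0

Derivation:
Op 1: place BN@(5,1)
Op 2: place BQ@(0,4)
Op 3: remove (0,4)
Op 4: place WK@(3,0)
Op 5: remove (3,0)
Op 6: place BK@(2,0)
Op 7: place BQ@(4,3)
Op 8: place BR@(3,0)
Op 9: place BB@(0,3)
Per-piece attacks for W:
Union (0 distinct): (none)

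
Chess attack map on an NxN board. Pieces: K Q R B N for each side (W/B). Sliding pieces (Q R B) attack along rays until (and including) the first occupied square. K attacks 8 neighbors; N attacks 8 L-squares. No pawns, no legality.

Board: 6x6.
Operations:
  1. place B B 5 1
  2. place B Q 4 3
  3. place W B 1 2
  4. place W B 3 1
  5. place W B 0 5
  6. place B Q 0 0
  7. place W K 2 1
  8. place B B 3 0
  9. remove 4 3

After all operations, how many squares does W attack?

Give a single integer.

Answer: 22

Derivation:
Op 1: place BB@(5,1)
Op 2: place BQ@(4,3)
Op 3: place WB@(1,2)
Op 4: place WB@(3,1)
Op 5: place WB@(0,5)
Op 6: place BQ@(0,0)
Op 7: place WK@(2,1)
Op 8: place BB@(3,0)
Op 9: remove (4,3)
Per-piece attacks for W:
  WB@(0,5): attacks (1,4) (2,3) (3,2) (4,1) (5,0)
  WB@(1,2): attacks (2,3) (3,4) (4,5) (2,1) (0,3) (0,1) [ray(1,-1) blocked at (2,1)]
  WK@(2,1): attacks (2,2) (2,0) (3,1) (1,1) (3,2) (3,0) (1,2) (1,0)
  WB@(3,1): attacks (4,2) (5,3) (4,0) (2,2) (1,3) (0,4) (2,0)
Union (22 distinct): (0,1) (0,3) (0,4) (1,0) (1,1) (1,2) (1,3) (1,4) (2,0) (2,1) (2,2) (2,3) (3,0) (3,1) (3,2) (3,4) (4,0) (4,1) (4,2) (4,5) (5,0) (5,3)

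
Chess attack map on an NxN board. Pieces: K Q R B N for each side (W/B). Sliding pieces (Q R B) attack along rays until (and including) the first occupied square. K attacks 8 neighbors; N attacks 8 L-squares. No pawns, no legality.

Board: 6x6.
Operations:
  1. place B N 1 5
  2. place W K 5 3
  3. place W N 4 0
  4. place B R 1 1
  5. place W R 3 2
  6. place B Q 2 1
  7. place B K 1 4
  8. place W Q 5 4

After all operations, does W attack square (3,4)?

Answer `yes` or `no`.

Op 1: place BN@(1,5)
Op 2: place WK@(5,3)
Op 3: place WN@(4,0)
Op 4: place BR@(1,1)
Op 5: place WR@(3,2)
Op 6: place BQ@(2,1)
Op 7: place BK@(1,4)
Op 8: place WQ@(5,4)
Per-piece attacks for W:
  WR@(3,2): attacks (3,3) (3,4) (3,5) (3,1) (3,0) (4,2) (5,2) (2,2) (1,2) (0,2)
  WN@(4,0): attacks (5,2) (3,2) (2,1)
  WK@(5,3): attacks (5,4) (5,2) (4,3) (4,4) (4,2)
  WQ@(5,4): attacks (5,5) (5,3) (4,4) (3,4) (2,4) (1,4) (4,5) (4,3) (3,2) [ray(0,-1) blocked at (5,3); ray(-1,0) blocked at (1,4); ray(-1,-1) blocked at (3,2)]
W attacks (3,4): yes

Answer: yes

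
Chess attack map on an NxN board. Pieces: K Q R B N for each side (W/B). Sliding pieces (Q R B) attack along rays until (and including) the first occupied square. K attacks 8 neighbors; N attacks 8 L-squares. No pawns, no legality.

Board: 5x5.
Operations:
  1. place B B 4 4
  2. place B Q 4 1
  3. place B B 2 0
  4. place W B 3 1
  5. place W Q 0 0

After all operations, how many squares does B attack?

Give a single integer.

Op 1: place BB@(4,4)
Op 2: place BQ@(4,1)
Op 3: place BB@(2,0)
Op 4: place WB@(3,1)
Op 5: place WQ@(0,0)
Per-piece attacks for B:
  BB@(2,0): attacks (3,1) (1,1) (0,2) [ray(1,1) blocked at (3,1)]
  BQ@(4,1): attacks (4,2) (4,3) (4,4) (4,0) (3,1) (3,2) (2,3) (1,4) (3,0) [ray(0,1) blocked at (4,4); ray(-1,0) blocked at (3,1)]
  BB@(4,4): attacks (3,3) (2,2) (1,1) (0,0) [ray(-1,-1) blocked at (0,0)]
Union (14 distinct): (0,0) (0,2) (1,1) (1,4) (2,2) (2,3) (3,0) (3,1) (3,2) (3,3) (4,0) (4,2) (4,3) (4,4)

Answer: 14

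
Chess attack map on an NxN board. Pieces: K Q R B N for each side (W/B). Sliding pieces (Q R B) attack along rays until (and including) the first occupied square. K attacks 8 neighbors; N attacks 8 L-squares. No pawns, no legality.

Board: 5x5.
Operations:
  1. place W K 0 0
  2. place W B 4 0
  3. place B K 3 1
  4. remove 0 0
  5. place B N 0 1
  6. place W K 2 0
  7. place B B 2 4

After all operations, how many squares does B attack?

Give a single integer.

Answer: 11

Derivation:
Op 1: place WK@(0,0)
Op 2: place WB@(4,0)
Op 3: place BK@(3,1)
Op 4: remove (0,0)
Op 5: place BN@(0,1)
Op 6: place WK@(2,0)
Op 7: place BB@(2,4)
Per-piece attacks for B:
  BN@(0,1): attacks (1,3) (2,2) (2,0)
  BB@(2,4): attacks (3,3) (4,2) (1,3) (0,2)
  BK@(3,1): attacks (3,2) (3,0) (4,1) (2,1) (4,2) (4,0) (2,2) (2,0)
Union (11 distinct): (0,2) (1,3) (2,0) (2,1) (2,2) (3,0) (3,2) (3,3) (4,0) (4,1) (4,2)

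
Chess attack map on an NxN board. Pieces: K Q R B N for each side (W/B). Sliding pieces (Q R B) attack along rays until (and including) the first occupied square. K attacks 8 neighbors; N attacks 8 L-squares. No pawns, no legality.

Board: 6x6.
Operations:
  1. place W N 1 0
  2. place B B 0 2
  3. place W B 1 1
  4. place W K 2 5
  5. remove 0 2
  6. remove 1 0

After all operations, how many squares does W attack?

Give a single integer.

Answer: 12

Derivation:
Op 1: place WN@(1,0)
Op 2: place BB@(0,2)
Op 3: place WB@(1,1)
Op 4: place WK@(2,5)
Op 5: remove (0,2)
Op 6: remove (1,0)
Per-piece attacks for W:
  WB@(1,1): attacks (2,2) (3,3) (4,4) (5,5) (2,0) (0,2) (0,0)
  WK@(2,5): attacks (2,4) (3,5) (1,5) (3,4) (1,4)
Union (12 distinct): (0,0) (0,2) (1,4) (1,5) (2,0) (2,2) (2,4) (3,3) (3,4) (3,5) (4,4) (5,5)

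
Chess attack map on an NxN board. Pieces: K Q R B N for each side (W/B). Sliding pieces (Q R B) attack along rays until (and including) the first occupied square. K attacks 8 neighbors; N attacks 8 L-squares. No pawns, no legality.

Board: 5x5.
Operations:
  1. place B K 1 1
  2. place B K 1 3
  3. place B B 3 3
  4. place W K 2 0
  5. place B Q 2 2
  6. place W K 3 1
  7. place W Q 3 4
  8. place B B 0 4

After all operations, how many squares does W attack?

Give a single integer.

Answer: 20

Derivation:
Op 1: place BK@(1,1)
Op 2: place BK@(1,3)
Op 3: place BB@(3,3)
Op 4: place WK@(2,0)
Op 5: place BQ@(2,2)
Op 6: place WK@(3,1)
Op 7: place WQ@(3,4)
Op 8: place BB@(0,4)
Per-piece attacks for W:
  WK@(2,0): attacks (2,1) (3,0) (1,0) (3,1) (1,1)
  WK@(3,1): attacks (3,2) (3,0) (4,1) (2,1) (4,2) (4,0) (2,2) (2,0)
  WQ@(3,4): attacks (3,3) (4,4) (2,4) (1,4) (0,4) (4,3) (2,3) (1,2) (0,1) [ray(0,-1) blocked at (3,3); ray(-1,0) blocked at (0,4)]
Union (20 distinct): (0,1) (0,4) (1,0) (1,1) (1,2) (1,4) (2,0) (2,1) (2,2) (2,3) (2,4) (3,0) (3,1) (3,2) (3,3) (4,0) (4,1) (4,2) (4,3) (4,4)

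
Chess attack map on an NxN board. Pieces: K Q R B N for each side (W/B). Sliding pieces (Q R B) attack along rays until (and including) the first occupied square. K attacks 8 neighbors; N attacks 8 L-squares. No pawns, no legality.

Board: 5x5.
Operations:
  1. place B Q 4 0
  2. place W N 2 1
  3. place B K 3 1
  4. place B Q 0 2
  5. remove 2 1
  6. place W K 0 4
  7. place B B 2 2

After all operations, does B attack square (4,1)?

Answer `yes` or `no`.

Answer: yes

Derivation:
Op 1: place BQ@(4,0)
Op 2: place WN@(2,1)
Op 3: place BK@(3,1)
Op 4: place BQ@(0,2)
Op 5: remove (2,1)
Op 6: place WK@(0,4)
Op 7: place BB@(2,2)
Per-piece attacks for B:
  BQ@(0,2): attacks (0,3) (0,4) (0,1) (0,0) (1,2) (2,2) (1,3) (2,4) (1,1) (2,0) [ray(0,1) blocked at (0,4); ray(1,0) blocked at (2,2)]
  BB@(2,2): attacks (3,3) (4,4) (3,1) (1,3) (0,4) (1,1) (0,0) [ray(1,-1) blocked at (3,1); ray(-1,1) blocked at (0,4)]
  BK@(3,1): attacks (3,2) (3,0) (4,1) (2,1) (4,2) (4,0) (2,2) (2,0)
  BQ@(4,0): attacks (4,1) (4,2) (4,3) (4,4) (3,0) (2,0) (1,0) (0,0) (3,1) [ray(-1,1) blocked at (3,1)]
B attacks (4,1): yes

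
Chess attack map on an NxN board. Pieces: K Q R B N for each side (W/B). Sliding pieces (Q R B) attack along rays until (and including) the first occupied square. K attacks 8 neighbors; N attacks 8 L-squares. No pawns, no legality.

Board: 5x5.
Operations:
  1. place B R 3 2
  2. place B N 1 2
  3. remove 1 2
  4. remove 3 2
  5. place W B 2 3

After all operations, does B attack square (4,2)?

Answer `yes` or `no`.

Op 1: place BR@(3,2)
Op 2: place BN@(1,2)
Op 3: remove (1,2)
Op 4: remove (3,2)
Op 5: place WB@(2,3)
Per-piece attacks for B:
B attacks (4,2): no

Answer: no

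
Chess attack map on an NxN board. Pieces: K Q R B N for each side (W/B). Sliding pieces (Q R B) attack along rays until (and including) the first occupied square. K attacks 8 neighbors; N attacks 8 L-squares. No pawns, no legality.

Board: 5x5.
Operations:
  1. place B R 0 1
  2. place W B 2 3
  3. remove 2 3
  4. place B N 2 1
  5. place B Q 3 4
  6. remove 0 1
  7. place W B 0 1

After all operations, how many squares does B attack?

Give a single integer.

Op 1: place BR@(0,1)
Op 2: place WB@(2,3)
Op 3: remove (2,3)
Op 4: place BN@(2,1)
Op 5: place BQ@(3,4)
Op 6: remove (0,1)
Op 7: place WB@(0,1)
Per-piece attacks for B:
  BN@(2,1): attacks (3,3) (4,2) (1,3) (0,2) (4,0) (0,0)
  BQ@(3,4): attacks (3,3) (3,2) (3,1) (3,0) (4,4) (2,4) (1,4) (0,4) (4,3) (2,3) (1,2) (0,1) [ray(-1,-1) blocked at (0,1)]
Union (17 distinct): (0,0) (0,1) (0,2) (0,4) (1,2) (1,3) (1,4) (2,3) (2,4) (3,0) (3,1) (3,2) (3,3) (4,0) (4,2) (4,3) (4,4)

Answer: 17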